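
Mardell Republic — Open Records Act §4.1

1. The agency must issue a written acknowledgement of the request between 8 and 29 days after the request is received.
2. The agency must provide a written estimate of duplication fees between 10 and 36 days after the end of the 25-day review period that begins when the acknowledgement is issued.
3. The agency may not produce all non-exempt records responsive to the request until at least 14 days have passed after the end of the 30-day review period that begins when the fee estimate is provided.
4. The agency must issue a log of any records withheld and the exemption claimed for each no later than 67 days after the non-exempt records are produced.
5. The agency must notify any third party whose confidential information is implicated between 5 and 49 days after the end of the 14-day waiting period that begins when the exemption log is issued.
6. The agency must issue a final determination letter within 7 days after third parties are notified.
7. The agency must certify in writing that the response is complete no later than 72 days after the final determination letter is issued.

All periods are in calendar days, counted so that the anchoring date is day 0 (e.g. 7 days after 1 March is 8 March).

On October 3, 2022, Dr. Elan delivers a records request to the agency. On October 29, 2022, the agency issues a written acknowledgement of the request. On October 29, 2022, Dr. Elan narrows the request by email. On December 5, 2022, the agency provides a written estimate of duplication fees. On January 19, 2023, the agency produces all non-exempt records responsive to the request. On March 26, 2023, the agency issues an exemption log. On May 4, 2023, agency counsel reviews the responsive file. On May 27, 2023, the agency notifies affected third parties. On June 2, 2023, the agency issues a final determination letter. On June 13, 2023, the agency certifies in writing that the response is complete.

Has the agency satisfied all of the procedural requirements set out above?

Yes

(1) the permitted window runs from October 3, 2022 + 8 = October 11, 2022 to October 3, 2022 + 29 = November 1, 2022; October 29, 2022 falls inside that range.
(2) the permitted window runs from November 23, 2022 + 10 = December 3, 2022 to November 23, 2022 + 36 = December 29, 2022; December 5, 2022 falls inside that range.
(3) permitted from January 4, 2023 + 14 days = January 18, 2023 onward; done January 19, 2023 — permitted.
(4) due by January 19, 2023 + 67 days = March 27, 2023; completed March 26, 2023, before the deadline.
(5) the permitted window runs from April 9, 2023 + 5 = April 14, 2023 to April 9, 2023 + 49 = May 28, 2023; done May 27, 2023, which is between those dates.
(6) due by May 27, 2023 + 7 days = June 3, 2023; completed June 2, 2023, before the deadline.
(7) due by June 2, 2023 + 72 days = August 13, 2023; completed June 13, 2023, before the deadline.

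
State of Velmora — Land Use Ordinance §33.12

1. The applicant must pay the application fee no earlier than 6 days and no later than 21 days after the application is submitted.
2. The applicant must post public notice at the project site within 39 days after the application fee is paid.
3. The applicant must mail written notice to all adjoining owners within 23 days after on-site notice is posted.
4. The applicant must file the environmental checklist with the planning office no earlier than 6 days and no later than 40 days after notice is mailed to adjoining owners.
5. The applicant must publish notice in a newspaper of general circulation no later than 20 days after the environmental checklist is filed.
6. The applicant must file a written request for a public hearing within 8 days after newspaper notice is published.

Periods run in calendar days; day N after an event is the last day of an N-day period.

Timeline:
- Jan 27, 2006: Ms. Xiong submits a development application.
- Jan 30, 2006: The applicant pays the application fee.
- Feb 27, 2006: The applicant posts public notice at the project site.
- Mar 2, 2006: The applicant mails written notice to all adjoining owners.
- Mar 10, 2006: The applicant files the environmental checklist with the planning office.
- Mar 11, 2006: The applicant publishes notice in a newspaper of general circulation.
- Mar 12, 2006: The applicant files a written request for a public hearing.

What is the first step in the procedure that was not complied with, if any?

Step 1

(1) the permitted window runs from Jan 27, 2006 + 6 = Feb 2, 2006 to Jan 27, 2006 + 21 = Feb 17, 2006; done Jan 30, 2006 — 3 days before the window opened.
The procedure was therefore not followed at step 1.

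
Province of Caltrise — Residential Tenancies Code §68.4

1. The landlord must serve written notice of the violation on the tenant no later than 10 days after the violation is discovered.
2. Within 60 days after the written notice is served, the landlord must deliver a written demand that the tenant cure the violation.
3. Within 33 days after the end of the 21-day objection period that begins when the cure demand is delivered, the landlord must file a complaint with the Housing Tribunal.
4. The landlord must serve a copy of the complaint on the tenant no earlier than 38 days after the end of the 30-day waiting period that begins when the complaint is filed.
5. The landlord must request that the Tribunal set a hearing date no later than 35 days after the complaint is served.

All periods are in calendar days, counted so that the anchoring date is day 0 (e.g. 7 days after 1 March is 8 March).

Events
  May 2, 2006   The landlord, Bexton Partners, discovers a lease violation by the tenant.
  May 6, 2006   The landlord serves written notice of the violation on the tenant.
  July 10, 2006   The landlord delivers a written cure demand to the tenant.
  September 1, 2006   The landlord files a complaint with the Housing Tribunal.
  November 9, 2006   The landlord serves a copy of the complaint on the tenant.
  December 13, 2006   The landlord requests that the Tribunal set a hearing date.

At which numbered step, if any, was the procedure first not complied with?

Step 2

Step 1: 10 days after May 2, 2006 (when the violation is discovered) is May 12, 2006; done May 6, 2006 — timely.
Step 2: 60 days after May 6, 2006 (when the written notice is served) is July 5, 2006; done July 10, 2006 — 5 days late.
The procedure was therefore not followed at step 2.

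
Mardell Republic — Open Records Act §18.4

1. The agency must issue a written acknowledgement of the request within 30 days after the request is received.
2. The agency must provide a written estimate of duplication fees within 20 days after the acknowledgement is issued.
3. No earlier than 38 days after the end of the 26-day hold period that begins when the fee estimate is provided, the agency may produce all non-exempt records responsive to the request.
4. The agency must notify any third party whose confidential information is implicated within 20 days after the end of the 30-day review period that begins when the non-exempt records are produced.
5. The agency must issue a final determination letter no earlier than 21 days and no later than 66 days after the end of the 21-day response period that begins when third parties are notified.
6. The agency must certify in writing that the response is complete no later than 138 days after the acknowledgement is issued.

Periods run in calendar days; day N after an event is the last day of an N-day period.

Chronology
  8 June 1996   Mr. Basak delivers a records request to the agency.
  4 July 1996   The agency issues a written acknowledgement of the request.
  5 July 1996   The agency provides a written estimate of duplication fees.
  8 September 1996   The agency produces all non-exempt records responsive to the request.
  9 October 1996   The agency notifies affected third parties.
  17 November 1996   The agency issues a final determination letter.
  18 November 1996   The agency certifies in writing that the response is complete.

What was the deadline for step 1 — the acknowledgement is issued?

8 July 1996

Step 1 runs from 8 June 1996, when the request is received. 30 days after 8 June 1996 is 8 July 1996.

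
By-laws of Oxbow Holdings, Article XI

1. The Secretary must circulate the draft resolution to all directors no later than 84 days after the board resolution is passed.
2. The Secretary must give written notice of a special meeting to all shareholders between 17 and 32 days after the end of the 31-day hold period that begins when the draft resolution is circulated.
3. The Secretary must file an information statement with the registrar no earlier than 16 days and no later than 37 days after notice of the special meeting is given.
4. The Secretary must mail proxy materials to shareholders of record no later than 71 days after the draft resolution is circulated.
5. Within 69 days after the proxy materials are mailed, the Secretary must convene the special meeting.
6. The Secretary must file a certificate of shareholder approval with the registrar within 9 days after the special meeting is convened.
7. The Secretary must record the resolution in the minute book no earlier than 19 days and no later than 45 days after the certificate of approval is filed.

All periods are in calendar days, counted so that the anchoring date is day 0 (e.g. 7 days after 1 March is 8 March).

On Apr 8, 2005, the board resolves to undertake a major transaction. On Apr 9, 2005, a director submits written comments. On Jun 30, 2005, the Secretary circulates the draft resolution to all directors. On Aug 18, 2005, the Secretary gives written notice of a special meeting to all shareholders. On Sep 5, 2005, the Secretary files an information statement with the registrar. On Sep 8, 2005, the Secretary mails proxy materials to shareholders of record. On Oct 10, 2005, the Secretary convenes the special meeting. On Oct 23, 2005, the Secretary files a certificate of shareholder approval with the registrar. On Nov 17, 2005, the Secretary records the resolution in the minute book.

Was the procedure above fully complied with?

Step 1: 84 days after Apr 8, 2005 (when the board resolution is passed) is Jul 1, 2005; completed Jun 30, 2005, before the deadline.
Step 2: the window is 17–32 days after Jul 31, 2005 (end of the 31-day hold period, which began when the draft resolution is circulated on Jun 30, 2005), so Aug 17, 2005 through Sep 1, 2005; done Aug 18, 2005 — within the window.
Step 3: the window is 16–37 days after Aug 18, 2005 (when notice of the special meeting is given), so Sep 3, 2005 through Sep 24, 2005; done Sep 5, 2005 — within the window.
Step 4: 71 days after Jun 30, 2005 (when the draft resolution is circulated) is Sep 9, 2005; done Sep 8, 2005 — timely.
Step 5: 69 days after Sep 8, 2005 (when the proxy materials are mailed) is Nov 16, 2005; Oct 10, 2005 is within that limit.
Step 6: 9 days after Oct 10, 2005 (when the special meeting is convened) is Oct 19, 2005; done Oct 23, 2005 — 4 days late.
Later steps need not be reached.

No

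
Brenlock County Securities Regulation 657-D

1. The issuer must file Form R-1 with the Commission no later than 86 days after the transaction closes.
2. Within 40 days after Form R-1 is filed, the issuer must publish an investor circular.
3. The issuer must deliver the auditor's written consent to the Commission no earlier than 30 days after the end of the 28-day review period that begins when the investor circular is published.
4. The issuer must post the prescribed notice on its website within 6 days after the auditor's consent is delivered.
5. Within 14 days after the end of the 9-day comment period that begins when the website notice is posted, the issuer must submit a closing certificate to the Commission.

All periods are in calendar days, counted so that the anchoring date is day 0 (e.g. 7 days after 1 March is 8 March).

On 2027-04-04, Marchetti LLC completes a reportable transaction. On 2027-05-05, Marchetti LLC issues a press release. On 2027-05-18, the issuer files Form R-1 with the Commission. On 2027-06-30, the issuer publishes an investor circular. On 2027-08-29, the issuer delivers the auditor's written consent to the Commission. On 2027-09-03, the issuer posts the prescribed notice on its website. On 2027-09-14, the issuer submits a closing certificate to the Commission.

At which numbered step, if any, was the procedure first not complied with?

Step 1: 86 days after 2027-04-04 (when the transaction closes) is 2027-06-29; completed 2027-05-18, before the deadline.
Step 2: 40 days after 2027-05-18 (when Form R-1 is filed) is 2027-06-27; done 2027-06-30 — 3 days late.

Step 2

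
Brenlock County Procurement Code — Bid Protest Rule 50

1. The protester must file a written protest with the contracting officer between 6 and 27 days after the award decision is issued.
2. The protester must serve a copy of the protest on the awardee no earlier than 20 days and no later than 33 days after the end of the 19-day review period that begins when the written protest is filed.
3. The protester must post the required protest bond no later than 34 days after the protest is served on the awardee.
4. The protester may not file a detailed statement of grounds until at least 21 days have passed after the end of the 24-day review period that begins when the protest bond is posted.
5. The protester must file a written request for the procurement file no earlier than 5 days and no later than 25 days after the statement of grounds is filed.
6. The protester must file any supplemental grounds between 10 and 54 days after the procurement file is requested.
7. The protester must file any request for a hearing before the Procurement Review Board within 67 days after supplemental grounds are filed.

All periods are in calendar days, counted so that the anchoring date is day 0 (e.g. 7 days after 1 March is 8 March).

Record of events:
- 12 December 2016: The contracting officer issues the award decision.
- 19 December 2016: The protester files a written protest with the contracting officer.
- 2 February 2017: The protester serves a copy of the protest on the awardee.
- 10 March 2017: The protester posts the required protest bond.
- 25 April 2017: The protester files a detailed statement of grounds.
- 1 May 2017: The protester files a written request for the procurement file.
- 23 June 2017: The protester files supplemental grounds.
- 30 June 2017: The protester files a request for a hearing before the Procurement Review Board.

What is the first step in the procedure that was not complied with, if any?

(1) the permitted window runs from 12 December 2016 + 6 = 18 December 2016 to 12 December 2016 + 27 = 8 January 2017; done 19 December 2016, which is between those dates.
(2) the permitted window runs from 7 January 2017 + 20 = 27 January 2017 to 7 January 2017 + 33 = 9 February 2017; done 2 February 2017, which is between those dates.
(3) due by 2 February 2017 + 34 days = 8 March 2017; not done until 10 March 2017, 2 days after the deadline.

Step 3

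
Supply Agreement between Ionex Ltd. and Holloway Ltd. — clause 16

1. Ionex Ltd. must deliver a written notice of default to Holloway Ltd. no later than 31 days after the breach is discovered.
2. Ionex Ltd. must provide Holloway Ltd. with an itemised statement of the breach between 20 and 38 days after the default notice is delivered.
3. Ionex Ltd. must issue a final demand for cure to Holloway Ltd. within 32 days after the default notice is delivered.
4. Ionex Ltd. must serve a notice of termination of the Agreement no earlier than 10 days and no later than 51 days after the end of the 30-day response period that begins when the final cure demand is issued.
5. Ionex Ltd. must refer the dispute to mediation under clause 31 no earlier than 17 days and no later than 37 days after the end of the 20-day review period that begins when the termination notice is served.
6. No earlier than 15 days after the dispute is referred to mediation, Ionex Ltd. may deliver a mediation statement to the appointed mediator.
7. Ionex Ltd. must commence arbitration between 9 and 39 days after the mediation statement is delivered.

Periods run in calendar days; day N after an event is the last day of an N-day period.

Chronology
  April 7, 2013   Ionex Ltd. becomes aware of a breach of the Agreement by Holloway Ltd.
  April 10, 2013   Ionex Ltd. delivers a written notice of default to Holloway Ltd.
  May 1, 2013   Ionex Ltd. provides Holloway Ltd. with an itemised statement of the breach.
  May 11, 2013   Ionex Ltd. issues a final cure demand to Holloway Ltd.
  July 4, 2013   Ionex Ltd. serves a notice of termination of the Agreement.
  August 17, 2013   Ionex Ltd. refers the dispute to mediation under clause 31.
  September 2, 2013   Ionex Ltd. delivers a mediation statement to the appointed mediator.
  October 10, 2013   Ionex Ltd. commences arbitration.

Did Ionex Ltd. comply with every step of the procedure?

Step 1: 31 days after April 7, 2013 (when the breach is discovered) is May 8, 2013; completed April 10, 2013, before the deadline.
Step 2: the window is 20–38 days after April 10, 2013 (when the default notice is delivered), so April 30, 2013 through May 18, 2013; done May 1, 2013, which is between those dates.
Step 3: 32 days after April 10, 2013 (when the default notice is delivered) is May 12, 2013; completed May 11, 2013, before the deadline.
Step 4: the window is 10–51 days after June 10, 2013 (end of the 30-day response period, which began when the final cure demand is issued on May 11, 2013), so June 20, 2013 through July 31, 2013; done July 4, 2013 — within the window.
Step 5: the window is 17–37 days after July 24, 2013 (end of the 20-day review period, which began when the termination notice is served on July 4, 2013), so August 10, 2013 through August 30, 2013; done August 17, 2013 — within the window.
Step 6: the earliest permitted date is 15 days after August 17, 2013 (when the dispute is referred to mediation), i.e. September 1, 2013; September 2, 2013 is on or after that date.
Step 7: the window is 9–39 days after September 2, 2013 (when the mediation statement is delivered), so September 11, 2013 through October 11, 2013; October 10, 2013 falls inside that range.

Yes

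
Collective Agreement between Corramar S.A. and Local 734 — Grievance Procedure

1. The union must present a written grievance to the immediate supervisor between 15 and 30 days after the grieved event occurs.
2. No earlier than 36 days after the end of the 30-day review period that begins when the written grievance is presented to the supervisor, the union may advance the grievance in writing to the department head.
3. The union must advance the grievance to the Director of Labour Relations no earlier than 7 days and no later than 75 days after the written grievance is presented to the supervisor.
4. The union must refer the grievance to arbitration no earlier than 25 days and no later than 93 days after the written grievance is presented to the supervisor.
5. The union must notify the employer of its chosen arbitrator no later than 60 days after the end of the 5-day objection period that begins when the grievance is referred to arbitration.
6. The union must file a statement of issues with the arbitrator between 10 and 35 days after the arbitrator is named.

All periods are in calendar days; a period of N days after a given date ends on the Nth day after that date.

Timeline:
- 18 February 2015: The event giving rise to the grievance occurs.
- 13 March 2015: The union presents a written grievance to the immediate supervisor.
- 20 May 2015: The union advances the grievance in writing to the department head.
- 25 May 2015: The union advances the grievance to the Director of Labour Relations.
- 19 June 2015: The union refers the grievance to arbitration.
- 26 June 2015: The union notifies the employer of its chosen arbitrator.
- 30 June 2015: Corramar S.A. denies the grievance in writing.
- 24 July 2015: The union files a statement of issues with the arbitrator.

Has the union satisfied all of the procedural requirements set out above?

(1) the permitted window runs from 18 February 2015 + 15 = 5 March 2015 to 18 February 2015 + 30 = 20 March 2015; done 13 March 2015 — within the window.
(2) permitted from 12 April 2015 + 36 days = 18 May 2015 onward; 20 May 2015 is on or after that date.
(3) the permitted window runs from 13 March 2015 + 7 = 20 March 2015 to 13 March 2015 + 75 = 27 May 2015; done 25 May 2015 — within the window.
(4) the permitted window runs from 13 March 2015 + 25 = 7 April 2015 to 13 March 2015 + 93 = 14 June 2015; done 19 June 2015 — 5 days after the window closed.

No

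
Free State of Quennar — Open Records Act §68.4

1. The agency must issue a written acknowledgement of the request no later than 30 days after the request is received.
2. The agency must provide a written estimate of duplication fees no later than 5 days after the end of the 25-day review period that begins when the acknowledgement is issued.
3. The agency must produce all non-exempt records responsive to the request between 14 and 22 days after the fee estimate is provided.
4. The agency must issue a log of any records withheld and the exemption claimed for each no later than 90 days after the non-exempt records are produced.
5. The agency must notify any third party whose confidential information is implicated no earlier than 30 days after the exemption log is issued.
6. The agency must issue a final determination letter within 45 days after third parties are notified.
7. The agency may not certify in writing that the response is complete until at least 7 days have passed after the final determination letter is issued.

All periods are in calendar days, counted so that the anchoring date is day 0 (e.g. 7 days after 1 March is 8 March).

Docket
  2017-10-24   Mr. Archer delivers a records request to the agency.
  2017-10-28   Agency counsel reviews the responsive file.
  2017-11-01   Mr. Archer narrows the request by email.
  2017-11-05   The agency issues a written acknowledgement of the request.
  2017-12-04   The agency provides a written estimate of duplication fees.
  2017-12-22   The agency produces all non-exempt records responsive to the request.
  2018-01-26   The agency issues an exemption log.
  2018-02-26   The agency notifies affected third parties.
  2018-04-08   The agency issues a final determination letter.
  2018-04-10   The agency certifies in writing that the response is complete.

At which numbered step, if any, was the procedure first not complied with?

(1) due by 2017-10-24 + 30 days = 2017-11-23; 2017-11-05 is within that limit.
(2) due by 2017-11-30 + 5 days = 2017-12-05; 2017-12-04 is within that limit.
(3) the permitted window runs from 2017-12-04 + 14 = 2017-12-18 to 2017-12-04 + 22 = 2017-12-26; done 2017-12-22 — within the window.
(4) due by 2017-12-22 + 90 days = 2018-03-22; completed 2018-01-26, before the deadline.
(5) permitted from 2018-01-26 + 30 days = 2018-02-25 onward; done 2018-02-26, after the minimum wait.
(6) due by 2018-02-26 + 45 days = 2018-04-12; completed 2018-04-08, before the deadline.
(7) permitted from 2018-04-08 + 7 days = 2018-04-15 onward; acted on 2018-04-10, 5 days prematurely.
Later steps need not be reached.

Step 7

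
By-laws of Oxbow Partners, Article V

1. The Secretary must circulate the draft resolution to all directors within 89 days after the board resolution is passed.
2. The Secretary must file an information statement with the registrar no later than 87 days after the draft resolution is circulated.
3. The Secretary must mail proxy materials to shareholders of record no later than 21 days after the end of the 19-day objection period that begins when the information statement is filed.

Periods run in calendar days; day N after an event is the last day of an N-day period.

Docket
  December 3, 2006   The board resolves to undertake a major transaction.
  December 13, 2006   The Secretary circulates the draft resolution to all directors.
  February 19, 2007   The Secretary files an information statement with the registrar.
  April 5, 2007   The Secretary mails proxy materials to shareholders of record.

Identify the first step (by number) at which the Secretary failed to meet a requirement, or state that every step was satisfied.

Step 3

(1) due by December 3, 2006 + 89 days = March 2, 2007; done December 13, 2006 — timely.
(2) due by December 13, 2006 + 87 days = March 10, 2007; done February 19, 2007 — timely.
(3) due by March 10, 2007 + 21 days = March 31, 2007; done April 5, 2007 — 5 days late.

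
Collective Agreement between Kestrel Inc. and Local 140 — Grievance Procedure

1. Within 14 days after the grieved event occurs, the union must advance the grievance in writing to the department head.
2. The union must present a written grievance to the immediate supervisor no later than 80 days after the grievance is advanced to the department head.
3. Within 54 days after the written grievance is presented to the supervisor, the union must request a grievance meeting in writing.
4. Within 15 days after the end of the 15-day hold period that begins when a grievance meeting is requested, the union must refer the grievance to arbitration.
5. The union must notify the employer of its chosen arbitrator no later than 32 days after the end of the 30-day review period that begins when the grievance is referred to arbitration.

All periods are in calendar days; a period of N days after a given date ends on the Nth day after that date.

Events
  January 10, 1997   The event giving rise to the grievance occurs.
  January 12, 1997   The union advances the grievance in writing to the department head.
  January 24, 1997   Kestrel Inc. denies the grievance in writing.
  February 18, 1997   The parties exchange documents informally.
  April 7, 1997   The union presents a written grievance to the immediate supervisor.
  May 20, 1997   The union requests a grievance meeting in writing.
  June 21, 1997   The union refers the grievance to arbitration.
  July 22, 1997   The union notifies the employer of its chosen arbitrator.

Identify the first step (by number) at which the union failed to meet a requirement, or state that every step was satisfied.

Step 2

Step 1 — counting 14 days from January 10, 1997 (when the grieved event occurs) gives a deadline of January 24, 1997; completed January 12, 1997, before the deadline.
Step 2 — counting 80 days from January 12, 1997 (when the grievance is advanced to the department head) gives a deadline of April 2, 1997; done April 7, 1997 — 5 days late.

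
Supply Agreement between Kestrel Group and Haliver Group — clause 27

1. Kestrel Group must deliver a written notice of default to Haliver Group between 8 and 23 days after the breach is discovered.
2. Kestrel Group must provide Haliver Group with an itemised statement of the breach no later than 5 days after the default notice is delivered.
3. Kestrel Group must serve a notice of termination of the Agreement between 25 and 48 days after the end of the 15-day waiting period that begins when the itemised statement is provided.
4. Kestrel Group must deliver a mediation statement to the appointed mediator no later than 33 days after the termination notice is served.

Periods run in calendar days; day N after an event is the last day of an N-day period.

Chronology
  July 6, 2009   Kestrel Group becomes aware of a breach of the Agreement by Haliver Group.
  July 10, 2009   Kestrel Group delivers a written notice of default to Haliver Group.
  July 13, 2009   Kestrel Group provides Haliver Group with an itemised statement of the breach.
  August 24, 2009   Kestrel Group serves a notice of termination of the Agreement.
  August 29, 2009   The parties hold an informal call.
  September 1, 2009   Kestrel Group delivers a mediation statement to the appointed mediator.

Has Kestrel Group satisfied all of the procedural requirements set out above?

Step 1: the window is 8–23 days after July 6, 2009 (when the breach is discovered), so July 14, 2009 through July 29, 2009; July 10, 2009 is 4 days too early.

No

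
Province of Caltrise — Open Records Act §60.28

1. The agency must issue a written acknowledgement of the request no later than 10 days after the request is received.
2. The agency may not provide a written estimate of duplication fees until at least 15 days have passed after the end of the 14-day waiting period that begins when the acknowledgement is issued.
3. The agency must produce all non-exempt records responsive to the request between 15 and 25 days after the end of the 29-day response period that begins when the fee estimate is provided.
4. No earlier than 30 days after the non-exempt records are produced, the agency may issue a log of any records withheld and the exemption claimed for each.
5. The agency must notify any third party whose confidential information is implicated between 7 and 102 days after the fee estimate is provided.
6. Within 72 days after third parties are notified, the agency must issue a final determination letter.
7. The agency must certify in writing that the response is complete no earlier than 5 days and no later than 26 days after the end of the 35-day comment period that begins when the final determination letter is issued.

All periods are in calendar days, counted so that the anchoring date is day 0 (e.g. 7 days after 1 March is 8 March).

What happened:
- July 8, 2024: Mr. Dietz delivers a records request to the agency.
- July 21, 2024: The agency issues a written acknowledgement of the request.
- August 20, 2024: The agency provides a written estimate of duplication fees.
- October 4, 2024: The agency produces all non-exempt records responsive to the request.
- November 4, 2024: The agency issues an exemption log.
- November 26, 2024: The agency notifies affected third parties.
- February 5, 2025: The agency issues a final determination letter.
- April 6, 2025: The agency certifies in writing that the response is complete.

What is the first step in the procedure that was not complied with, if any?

Step 1

Step 1: 10 days after July 8, 2024 (when the request is received) is July 18, 2024; not done until July 21, 2024, 3 days after the deadline.
The procedure was therefore not followed at step 1.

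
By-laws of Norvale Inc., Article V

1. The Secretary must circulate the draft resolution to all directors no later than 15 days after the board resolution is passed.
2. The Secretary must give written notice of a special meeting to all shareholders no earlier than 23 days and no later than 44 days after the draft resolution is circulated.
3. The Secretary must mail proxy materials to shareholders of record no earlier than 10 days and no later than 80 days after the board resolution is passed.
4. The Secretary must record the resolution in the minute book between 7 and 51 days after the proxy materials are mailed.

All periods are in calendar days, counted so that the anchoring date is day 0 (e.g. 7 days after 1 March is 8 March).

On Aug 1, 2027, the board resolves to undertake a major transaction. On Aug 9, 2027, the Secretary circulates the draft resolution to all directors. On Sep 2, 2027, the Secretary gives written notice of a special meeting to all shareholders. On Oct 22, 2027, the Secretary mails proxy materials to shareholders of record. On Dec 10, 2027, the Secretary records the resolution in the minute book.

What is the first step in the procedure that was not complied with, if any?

Step 1: 15 days after Aug 1, 2027 (when the board resolution is passed) is Aug 16, 2027; Aug 9, 2027 is within that limit.
Step 2: the window is 23–44 days after Aug 9, 2027 (when the draft resolution is circulated), so Sep 1, 2027 through Sep 22, 2027; done Sep 2, 2027 — within the window.
Step 3: the window is 10–80 days after Aug 1, 2027 (when the board resolution is passed), so Aug 11, 2027 through Oct 20, 2027; done Oct 22, 2027 — 2 days after the window closed.

Step 3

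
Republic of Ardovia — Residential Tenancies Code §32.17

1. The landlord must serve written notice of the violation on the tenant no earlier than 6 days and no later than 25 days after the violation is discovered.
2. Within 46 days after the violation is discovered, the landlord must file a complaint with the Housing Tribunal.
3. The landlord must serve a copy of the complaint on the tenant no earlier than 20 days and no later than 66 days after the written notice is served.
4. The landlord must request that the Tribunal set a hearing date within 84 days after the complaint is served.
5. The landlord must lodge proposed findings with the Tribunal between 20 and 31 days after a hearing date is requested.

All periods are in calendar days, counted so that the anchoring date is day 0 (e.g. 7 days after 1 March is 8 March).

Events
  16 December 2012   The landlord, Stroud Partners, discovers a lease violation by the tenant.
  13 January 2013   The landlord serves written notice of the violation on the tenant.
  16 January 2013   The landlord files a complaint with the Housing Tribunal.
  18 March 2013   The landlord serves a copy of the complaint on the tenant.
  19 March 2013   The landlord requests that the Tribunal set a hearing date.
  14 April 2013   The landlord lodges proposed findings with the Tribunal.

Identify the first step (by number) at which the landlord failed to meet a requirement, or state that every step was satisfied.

Step 1

(1) the permitted window runs from 16 December 2012 + 6 = 22 December 2012 to 16 December 2012 + 25 = 10 January 2013; done 13 January 2013 — 3 days after the window closed.
No need to go further; step 1 was not satisfied.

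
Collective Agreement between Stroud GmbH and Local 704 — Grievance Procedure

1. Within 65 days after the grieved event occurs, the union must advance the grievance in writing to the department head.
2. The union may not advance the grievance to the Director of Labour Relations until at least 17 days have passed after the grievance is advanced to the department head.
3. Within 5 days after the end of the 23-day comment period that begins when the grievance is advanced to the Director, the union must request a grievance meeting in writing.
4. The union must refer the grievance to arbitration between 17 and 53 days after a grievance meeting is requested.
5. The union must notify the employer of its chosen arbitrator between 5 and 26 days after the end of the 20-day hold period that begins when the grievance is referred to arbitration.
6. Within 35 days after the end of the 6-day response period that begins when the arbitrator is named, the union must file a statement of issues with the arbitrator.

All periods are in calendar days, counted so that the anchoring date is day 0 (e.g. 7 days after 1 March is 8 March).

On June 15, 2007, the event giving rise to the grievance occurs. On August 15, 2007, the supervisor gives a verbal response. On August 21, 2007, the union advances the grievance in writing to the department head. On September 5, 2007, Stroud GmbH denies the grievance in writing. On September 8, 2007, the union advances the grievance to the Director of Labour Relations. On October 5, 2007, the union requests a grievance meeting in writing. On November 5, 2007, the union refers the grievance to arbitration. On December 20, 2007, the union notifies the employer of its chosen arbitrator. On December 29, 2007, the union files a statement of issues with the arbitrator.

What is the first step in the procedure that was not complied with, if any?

Step 1

Step 1 — counting 65 days from June 15, 2007 (when the grieved event occurs) gives a deadline of August 19, 2007; August 21, 2007 misses that deadline by 2 days.
The analysis stops there.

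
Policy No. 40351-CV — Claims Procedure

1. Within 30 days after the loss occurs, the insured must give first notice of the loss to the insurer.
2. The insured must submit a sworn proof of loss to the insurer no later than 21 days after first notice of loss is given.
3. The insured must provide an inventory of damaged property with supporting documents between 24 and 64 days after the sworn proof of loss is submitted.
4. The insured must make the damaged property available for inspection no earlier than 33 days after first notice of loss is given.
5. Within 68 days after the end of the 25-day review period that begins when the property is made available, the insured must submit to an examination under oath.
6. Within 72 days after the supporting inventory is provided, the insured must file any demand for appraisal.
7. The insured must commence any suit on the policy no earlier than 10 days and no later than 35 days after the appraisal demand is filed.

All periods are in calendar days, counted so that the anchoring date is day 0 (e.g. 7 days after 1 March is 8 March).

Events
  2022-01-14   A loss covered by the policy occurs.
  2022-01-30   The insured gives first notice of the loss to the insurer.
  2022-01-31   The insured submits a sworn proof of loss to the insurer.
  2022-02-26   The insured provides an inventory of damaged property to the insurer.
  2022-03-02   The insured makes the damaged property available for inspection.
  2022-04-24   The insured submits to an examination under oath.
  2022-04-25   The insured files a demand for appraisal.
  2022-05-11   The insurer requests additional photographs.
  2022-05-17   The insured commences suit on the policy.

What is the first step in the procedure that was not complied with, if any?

Step 4

Step 1 — counting 30 days from 2022-01-14 (when the loss occurs) gives a deadline of 2022-02-13; completed 2022-01-30, before the deadline.
Step 2 — counting 21 days from 2022-01-30 (when first notice of loss is given) gives a deadline of 2022-02-20; 2022-01-31 is within that limit.
Step 3 — 24 and 64 days from 2022-01-31 (when the sworn proof of loss is submitted) are 2022-02-24 and 2022-04-05 respectively; 2022-02-26 falls inside that range.
Step 4 — must wait 33 days from 2022-01-30 (when first notice of loss is given), so not before 2022-03-04; acted on 2022-03-02, 2 days prematurely.
That is the first point of non-compliance.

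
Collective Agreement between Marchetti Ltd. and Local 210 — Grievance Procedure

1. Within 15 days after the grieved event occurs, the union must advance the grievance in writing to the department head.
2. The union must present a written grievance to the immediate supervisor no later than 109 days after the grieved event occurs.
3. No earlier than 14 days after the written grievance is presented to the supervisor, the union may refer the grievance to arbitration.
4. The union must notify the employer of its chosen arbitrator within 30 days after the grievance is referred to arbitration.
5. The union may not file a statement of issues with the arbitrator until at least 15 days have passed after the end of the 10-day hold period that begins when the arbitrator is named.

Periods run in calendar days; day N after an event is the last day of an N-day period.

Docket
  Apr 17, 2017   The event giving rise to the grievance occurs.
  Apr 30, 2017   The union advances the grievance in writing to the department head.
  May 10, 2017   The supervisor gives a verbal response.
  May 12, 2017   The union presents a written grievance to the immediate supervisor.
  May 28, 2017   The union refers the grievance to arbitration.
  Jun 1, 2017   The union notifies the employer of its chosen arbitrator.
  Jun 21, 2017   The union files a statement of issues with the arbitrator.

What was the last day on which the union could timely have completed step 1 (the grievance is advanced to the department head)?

May 2, 2017

Step 1 runs from Apr 17, 2017, when the grieved event occurs. 15 days after Apr 17, 2017 is May 2, 2017.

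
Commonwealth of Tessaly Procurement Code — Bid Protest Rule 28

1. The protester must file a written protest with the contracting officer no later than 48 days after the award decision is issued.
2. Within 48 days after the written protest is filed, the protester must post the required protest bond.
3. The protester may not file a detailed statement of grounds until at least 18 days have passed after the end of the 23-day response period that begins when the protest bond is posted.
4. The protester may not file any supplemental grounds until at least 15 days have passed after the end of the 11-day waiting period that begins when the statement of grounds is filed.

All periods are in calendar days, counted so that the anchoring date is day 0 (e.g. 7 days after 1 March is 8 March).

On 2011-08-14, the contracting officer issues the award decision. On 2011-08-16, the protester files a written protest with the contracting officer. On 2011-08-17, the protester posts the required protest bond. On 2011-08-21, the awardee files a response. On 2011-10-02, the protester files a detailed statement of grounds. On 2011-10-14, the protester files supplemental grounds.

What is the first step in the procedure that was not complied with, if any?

(1) due by 2011-08-14 + 48 days = 2011-10-01; completed 2011-08-16, before the deadline.
(2) due by 2011-08-16 + 48 days = 2011-10-03; completed 2011-08-17, before the deadline.
(3) permitted from 2011-09-09 + 18 days = 2011-09-27 onward; 2011-10-02 is on or after that date.
(4) permitted from 2011-10-13 + 15 days = 2011-10-28 onward; done 2011-10-14 — 14 days too early.
That is the first point of non-compliance.

Step 4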